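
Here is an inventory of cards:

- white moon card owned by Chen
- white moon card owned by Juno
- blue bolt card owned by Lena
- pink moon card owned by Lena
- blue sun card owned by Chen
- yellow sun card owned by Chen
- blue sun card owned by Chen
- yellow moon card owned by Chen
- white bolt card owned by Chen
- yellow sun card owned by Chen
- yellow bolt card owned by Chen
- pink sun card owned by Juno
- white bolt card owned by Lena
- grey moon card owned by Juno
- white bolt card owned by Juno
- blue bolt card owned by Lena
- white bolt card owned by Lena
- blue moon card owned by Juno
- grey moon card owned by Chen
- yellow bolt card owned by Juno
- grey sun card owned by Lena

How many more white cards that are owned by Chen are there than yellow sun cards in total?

white cards owned by Chen: 2.
yellow sun cards: 2.
2 − 2 = 0.

0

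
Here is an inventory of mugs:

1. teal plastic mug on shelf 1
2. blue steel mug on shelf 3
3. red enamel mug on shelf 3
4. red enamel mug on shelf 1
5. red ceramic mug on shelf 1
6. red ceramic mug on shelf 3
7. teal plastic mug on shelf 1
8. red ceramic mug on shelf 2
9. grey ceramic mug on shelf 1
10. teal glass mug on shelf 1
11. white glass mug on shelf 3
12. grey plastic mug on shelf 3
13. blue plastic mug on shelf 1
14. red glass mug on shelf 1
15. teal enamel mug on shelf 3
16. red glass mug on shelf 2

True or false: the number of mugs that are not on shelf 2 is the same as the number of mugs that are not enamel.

There are 14 mugs that are not on shelf 2.
There are 13 mugs that are not enamel.
The claim requires 14 = 13, which does not hold.

False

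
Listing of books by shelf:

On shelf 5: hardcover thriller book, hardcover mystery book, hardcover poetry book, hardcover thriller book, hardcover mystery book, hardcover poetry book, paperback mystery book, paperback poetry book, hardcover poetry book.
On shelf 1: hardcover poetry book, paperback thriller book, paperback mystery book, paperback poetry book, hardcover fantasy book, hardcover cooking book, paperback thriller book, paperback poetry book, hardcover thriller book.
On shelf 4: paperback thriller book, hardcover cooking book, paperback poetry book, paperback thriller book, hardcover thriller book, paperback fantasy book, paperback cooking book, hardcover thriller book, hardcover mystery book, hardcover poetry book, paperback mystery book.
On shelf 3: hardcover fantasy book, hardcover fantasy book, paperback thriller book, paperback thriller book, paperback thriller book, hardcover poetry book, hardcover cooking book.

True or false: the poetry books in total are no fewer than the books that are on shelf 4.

False

poetry books: 10.
books on shelf 4: 11.
The claim requires 10 ≥ 11, which does not hold.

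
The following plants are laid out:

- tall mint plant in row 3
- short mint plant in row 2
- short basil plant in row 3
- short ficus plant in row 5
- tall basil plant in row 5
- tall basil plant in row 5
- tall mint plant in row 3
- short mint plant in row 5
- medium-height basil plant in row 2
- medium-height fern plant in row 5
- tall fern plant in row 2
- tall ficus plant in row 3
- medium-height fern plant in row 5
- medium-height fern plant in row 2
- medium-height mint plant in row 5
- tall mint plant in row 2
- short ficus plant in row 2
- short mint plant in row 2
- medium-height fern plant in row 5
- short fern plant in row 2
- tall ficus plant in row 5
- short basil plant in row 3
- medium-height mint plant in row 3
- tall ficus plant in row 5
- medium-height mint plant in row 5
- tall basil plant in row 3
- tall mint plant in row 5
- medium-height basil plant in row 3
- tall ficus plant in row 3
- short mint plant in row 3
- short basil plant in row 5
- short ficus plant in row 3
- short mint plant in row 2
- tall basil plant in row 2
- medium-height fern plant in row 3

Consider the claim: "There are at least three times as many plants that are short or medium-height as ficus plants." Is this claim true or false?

plants that are short or medium-height: 22.
ficus plants: 7.
The claim requires 22 ≥ 3 × 7 = 21, which holds.

True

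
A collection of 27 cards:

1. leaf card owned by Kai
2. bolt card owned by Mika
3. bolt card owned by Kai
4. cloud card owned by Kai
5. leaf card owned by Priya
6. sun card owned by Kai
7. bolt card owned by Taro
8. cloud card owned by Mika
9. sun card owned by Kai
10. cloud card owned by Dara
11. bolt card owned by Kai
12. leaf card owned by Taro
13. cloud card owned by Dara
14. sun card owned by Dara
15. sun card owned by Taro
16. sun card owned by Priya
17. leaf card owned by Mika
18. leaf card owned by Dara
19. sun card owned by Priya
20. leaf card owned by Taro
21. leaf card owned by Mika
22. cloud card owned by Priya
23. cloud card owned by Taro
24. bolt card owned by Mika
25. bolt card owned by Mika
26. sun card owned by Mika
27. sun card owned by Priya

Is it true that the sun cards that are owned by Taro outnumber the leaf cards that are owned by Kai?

Count of sun cards owned by Taro: 1.
Count of leaf cards owned by Kai: 1.
The claim requires 1 > 1, which does not hold.

False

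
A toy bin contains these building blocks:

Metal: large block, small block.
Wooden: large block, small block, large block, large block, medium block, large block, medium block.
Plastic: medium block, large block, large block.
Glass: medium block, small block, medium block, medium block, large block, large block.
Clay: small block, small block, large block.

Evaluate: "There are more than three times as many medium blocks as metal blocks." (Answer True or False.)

|medium blocks| = 6.
|metal blocks| = 2.
The claim requires 6 > 3 × 2 = 6, which does not hold.

False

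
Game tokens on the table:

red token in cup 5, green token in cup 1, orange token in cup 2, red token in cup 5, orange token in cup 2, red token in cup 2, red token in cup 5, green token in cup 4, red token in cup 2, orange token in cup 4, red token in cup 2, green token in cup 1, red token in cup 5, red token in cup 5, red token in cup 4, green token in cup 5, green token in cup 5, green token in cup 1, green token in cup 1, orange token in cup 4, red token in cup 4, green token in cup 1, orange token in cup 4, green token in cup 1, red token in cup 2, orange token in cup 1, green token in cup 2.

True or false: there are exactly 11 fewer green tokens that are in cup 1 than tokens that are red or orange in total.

green tokens in cup 1: 6.
tokens that are red or orange: 17.
The claim requires 17 − 6 (= 11) to equal 11, which holds.

True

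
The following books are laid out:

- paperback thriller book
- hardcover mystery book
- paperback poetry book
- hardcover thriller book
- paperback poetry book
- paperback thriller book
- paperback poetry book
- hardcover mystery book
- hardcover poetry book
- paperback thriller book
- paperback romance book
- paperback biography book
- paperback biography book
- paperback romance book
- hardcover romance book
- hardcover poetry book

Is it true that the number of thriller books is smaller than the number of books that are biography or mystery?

thriller books: 4.
books that are biography or mystery: 4.
The claim requires 4 < 4, which does not hold.

False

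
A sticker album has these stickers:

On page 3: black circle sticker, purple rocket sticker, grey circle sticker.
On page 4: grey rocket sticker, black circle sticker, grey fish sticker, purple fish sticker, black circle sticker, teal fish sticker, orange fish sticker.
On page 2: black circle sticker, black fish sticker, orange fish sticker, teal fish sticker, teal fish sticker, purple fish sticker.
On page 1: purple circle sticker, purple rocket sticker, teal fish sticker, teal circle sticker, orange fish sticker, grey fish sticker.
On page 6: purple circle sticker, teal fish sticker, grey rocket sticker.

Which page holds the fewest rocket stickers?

page 2

Counts by page (restricted to rocket stickers): page 4→1, page 3→1, page 1→1, page 6→1, page 2→0.
The minimum is 0, held uniquely by page 2.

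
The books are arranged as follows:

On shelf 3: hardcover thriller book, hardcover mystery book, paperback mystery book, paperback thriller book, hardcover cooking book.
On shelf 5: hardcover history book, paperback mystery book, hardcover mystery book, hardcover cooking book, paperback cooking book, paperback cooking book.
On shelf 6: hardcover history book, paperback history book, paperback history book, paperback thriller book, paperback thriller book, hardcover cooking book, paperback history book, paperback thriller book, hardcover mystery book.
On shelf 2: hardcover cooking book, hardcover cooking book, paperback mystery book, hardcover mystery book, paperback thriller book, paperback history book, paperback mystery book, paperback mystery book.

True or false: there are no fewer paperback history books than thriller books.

|paperback history books| = 4.
|thriller books| = 6.
The claim requires 4 ≥ 6, which does not hold.

False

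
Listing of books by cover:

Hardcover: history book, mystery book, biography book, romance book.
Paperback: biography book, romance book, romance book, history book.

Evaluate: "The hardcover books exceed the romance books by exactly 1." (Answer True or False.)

True

There are 4 hardcover books.
There are 3 romance books.
The claim requires 4 − 3 (= 1) to equal 1, which holds.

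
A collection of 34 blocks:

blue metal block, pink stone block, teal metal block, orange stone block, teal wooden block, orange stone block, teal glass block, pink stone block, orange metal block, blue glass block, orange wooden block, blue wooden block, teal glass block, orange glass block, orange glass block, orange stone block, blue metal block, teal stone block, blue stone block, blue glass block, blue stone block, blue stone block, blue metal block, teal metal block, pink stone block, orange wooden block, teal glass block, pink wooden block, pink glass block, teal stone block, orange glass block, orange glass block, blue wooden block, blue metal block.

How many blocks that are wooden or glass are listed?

16

glass: 10; wooden: 6; together 10 + 6 = 16.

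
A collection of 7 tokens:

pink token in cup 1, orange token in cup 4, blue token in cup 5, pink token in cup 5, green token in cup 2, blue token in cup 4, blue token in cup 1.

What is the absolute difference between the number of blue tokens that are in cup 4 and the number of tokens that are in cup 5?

1

blue tokens in cup 4: 1. tokens in cup 5: 2.
|1 − 2| = 2 − 1 = 1.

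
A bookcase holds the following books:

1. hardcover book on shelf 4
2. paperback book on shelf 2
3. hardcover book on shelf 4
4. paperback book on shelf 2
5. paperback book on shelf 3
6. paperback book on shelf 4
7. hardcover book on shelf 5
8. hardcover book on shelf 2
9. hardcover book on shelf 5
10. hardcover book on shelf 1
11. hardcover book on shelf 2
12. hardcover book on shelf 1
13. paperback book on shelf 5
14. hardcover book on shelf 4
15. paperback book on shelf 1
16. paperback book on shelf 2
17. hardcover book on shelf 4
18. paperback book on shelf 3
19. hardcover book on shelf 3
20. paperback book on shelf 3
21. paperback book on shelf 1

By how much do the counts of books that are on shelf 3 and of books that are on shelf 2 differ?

books on shelf 3: 4. books on shelf 2: 5.
|4 − 5| = 5 − 4 = 1.

1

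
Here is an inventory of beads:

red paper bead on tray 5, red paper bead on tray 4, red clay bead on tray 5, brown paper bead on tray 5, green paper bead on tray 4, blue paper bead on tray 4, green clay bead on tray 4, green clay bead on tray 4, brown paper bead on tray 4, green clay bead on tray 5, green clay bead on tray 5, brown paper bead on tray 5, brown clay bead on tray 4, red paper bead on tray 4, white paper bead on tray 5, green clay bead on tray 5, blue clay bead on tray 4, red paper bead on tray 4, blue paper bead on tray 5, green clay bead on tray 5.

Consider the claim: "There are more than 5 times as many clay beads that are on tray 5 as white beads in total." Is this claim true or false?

|clay beads on tray 5| = 5.
|white beads| = 1.
The claim requires 5 > 5 × 1 = 5, which does not hold.

False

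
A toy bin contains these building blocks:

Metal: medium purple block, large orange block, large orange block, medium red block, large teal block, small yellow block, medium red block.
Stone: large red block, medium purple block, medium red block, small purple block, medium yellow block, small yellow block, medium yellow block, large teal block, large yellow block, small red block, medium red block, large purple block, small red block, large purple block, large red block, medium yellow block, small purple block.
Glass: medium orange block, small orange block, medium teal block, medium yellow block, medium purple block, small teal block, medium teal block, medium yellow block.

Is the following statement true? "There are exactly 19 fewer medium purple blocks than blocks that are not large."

False

medium purple blocks: 3.
blocks that are not large: 23.
The claim requires 23 − 3 (= 20) to equal 19, which does not hold.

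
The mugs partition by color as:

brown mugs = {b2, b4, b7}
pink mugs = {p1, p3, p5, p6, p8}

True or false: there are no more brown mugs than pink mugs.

True

|brown mugs| = 3.
|pink mugs| = 5.
The claim requires 3 ≤ 5, which holds.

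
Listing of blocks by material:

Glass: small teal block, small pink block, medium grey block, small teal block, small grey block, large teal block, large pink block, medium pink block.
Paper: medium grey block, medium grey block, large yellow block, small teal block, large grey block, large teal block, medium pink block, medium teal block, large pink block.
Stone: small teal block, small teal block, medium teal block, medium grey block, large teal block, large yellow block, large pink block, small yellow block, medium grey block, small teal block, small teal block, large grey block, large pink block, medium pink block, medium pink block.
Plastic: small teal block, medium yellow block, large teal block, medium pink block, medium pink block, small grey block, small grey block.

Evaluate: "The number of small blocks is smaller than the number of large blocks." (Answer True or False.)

|small blocks| = 13.
|large blocks| = 12.
The claim requires 13 < 12, which does not hold.

False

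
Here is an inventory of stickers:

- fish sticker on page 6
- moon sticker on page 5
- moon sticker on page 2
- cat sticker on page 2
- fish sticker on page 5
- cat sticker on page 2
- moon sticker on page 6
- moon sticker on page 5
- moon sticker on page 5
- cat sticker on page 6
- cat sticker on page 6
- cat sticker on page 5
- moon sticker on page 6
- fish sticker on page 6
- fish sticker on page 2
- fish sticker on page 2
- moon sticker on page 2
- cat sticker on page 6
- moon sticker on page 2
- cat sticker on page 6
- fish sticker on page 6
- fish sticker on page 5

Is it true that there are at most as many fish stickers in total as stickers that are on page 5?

|fish stickers| = 7.
|stickers on page 5| = 6.
The claim requires 7 ≤ 6, which does not hold.

False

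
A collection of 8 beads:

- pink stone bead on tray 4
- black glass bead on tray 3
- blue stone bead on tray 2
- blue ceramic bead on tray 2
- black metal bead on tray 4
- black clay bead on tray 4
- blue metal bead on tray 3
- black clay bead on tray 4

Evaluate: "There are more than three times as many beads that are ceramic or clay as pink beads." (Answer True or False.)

False

beads that are ceramic or clay: 3.
pink beads: 1.
The claim requires 3 > 3 × 1 = 3, which does not hold.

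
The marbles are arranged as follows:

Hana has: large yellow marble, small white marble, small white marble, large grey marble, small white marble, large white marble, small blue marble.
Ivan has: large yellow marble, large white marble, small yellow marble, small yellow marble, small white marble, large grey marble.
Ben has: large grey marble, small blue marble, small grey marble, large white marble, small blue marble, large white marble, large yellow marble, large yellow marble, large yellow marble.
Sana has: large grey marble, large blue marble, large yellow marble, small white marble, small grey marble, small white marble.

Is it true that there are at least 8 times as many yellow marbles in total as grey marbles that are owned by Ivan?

True

|yellow marbles| = 8.
|grey marbles owned by Ivan| = 1.
The claim requires 8 ≥ 8 × 1 = 8, which holds.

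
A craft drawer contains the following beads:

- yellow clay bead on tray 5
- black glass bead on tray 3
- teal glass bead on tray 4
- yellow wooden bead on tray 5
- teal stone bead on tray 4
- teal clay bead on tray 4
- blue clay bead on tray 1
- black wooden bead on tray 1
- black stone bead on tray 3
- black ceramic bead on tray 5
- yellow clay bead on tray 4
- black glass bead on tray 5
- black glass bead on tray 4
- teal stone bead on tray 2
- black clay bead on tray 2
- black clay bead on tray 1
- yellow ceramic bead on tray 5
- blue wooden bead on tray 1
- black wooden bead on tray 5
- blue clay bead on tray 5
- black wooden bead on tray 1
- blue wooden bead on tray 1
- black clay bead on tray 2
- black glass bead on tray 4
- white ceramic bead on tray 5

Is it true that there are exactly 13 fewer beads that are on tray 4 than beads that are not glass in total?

There are 6 beads on tray 4.
There are 20 beads that are not glass.
The claim requires 20 − 6 (= 14) to equal 13, which does not hold.

False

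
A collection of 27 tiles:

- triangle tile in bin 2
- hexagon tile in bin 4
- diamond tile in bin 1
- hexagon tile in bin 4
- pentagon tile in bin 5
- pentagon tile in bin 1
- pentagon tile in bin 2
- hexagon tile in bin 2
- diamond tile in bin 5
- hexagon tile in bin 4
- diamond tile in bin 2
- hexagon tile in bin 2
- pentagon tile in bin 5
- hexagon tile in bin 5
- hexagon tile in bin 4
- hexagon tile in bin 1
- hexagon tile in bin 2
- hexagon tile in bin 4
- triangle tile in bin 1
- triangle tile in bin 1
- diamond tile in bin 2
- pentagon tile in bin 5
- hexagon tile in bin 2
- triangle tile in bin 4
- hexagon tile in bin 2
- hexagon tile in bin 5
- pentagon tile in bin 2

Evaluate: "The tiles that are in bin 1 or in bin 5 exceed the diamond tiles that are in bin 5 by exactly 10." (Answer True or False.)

|tiles in bin 1 or in bin 5| = 11.
|diamond tiles in bin 5| = 1.
The claim requires 11 − 1 (= 10) to equal 10, which holds.

True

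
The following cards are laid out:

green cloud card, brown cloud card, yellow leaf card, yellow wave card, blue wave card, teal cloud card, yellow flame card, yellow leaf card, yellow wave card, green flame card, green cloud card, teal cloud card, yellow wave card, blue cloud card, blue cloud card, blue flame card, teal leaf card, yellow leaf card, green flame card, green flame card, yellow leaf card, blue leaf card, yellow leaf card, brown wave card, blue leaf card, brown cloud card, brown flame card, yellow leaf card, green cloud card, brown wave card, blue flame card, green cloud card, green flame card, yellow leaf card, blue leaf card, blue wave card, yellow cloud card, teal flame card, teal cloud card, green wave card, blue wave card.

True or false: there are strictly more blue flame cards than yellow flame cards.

blue flame cards: 2.
yellow flame cards: 1.
The claim requires 2 > 1, which holds.

True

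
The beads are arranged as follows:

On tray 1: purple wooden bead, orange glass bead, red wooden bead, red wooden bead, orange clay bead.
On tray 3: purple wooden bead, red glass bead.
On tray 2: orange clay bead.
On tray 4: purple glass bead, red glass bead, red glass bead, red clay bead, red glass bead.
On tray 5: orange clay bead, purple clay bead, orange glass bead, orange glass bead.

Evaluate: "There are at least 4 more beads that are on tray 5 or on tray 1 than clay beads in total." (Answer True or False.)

beads on tray 5 or on tray 1: 9.
clay beads: 5.
The claim requires 9 − 5 = 4 ≥ 4, which holds.

True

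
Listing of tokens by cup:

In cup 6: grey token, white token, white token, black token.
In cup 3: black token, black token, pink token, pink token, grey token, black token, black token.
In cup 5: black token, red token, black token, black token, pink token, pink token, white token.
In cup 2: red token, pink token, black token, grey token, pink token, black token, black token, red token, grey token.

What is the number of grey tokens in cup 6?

1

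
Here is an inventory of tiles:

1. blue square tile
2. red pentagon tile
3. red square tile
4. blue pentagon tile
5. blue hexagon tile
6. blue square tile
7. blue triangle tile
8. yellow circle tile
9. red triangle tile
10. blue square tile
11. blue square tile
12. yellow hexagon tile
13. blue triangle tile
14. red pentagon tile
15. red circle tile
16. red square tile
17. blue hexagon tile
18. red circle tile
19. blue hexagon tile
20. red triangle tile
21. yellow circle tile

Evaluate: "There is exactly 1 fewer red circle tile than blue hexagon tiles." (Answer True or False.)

|red circle tiles| = 2.
|blue hexagon tiles| = 3.
The claim requires 3 − 2 (= 1) to equal 1, which holds.

True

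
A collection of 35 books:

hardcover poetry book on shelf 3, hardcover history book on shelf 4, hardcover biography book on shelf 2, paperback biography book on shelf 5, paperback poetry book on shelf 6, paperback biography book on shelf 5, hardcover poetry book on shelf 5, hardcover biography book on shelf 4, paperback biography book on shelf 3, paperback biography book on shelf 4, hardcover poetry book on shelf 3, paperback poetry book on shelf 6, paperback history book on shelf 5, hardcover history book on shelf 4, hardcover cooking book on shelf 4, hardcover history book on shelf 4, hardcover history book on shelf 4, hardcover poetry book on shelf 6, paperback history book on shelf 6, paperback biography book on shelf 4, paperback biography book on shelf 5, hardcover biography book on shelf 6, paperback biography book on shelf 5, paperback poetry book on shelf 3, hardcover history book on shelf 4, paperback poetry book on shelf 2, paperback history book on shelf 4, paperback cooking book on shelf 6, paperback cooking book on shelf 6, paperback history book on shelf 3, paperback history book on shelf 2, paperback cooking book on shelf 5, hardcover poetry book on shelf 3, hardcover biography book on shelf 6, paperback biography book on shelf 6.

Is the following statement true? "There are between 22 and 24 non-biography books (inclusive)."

|non-biography books| = 23.
The claim requires 22 ≤ 23 ≤ 24, which holds.

True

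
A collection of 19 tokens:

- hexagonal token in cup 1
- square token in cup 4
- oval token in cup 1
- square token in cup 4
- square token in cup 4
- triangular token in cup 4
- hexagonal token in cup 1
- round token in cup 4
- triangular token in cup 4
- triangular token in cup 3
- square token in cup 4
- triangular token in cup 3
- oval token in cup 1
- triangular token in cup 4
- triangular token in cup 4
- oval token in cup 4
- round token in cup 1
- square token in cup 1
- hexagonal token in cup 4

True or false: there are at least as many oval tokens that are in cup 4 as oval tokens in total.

oval tokens in cup 4: 1.
oval tokens: 3.
The claim requires 1 ≥ 3, which does not hold.

False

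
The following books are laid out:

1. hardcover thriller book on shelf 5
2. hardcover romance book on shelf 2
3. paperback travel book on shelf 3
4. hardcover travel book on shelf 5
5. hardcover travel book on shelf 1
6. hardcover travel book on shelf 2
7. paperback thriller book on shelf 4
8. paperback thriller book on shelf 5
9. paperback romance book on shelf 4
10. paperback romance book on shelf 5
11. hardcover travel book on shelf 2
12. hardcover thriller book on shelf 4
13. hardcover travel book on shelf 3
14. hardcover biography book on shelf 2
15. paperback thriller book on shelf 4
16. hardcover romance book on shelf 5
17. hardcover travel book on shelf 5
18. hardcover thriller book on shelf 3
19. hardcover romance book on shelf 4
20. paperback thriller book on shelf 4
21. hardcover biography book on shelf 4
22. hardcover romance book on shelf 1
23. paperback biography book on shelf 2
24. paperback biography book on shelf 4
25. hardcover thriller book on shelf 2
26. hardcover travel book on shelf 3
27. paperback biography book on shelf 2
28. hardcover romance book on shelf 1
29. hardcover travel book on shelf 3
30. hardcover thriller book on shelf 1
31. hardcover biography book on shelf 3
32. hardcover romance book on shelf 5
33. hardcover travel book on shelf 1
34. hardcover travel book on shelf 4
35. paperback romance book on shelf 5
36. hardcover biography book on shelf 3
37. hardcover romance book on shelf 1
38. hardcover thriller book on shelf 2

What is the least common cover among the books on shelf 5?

paperback

Counts by cover (restricted to books on shelf 5): hardcover 5, paperback 3.
The minimum is 3, held uniquely by paperback.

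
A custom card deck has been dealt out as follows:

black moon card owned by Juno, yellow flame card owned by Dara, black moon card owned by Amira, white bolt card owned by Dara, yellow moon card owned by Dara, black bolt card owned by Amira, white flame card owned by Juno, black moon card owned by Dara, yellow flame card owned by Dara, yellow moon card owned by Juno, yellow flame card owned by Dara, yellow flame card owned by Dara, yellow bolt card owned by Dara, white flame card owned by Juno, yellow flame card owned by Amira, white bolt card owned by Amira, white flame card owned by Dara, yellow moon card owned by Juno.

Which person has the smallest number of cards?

Counts by player: Dara→9, Juno→5, Amira→4.
The minimum is 4, held uniquely by Amira.

Amira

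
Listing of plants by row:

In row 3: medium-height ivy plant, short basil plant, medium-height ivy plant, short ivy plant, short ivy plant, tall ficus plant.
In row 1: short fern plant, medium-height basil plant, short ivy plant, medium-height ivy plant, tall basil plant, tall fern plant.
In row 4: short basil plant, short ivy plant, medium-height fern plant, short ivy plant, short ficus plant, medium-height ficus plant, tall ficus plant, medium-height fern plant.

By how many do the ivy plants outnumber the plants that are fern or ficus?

0

ivy plants: 8.
plants that are fern or ficus: 8.
8 − 8 = 0.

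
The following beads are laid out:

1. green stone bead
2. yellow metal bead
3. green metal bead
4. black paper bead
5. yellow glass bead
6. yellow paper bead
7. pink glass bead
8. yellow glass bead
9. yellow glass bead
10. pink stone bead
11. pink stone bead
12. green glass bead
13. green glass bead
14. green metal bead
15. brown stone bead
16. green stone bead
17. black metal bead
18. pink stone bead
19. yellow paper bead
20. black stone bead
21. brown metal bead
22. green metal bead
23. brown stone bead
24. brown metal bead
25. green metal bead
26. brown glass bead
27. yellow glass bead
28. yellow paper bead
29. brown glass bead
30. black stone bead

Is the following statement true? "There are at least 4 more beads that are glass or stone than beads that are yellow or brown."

True

|beads that are glass or stone| = 18.
|beads that are yellow or brown| = 14.
The claim requires 18 − 14 = 4 ≥ 4, which holds.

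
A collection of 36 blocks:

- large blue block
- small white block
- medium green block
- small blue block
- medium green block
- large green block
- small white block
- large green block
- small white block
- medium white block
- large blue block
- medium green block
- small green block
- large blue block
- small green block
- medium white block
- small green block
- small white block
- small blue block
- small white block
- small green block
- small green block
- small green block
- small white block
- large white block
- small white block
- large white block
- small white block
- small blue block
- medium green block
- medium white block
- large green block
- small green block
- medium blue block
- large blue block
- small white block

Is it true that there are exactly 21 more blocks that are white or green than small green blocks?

True

blocks that are white or green: 28.
small green blocks: 7.
The claim requires 28 − 7 (= 21) to equal 21, which holds.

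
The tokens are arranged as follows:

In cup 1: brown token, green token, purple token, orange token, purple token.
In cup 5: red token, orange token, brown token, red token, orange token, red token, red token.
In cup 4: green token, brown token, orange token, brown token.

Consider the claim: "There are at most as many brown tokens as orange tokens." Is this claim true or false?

|brown tokens| = 4.
|orange tokens| = 4.
The claim requires 4 ≤ 4, which holds.

True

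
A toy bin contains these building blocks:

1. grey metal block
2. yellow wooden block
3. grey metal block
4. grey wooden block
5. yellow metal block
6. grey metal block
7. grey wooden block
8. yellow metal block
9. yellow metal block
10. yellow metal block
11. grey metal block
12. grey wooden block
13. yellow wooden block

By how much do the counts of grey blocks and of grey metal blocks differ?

grey blocks: 7. grey metal blocks: 4.
|7 − 4| = 7 − 4 = 3.

3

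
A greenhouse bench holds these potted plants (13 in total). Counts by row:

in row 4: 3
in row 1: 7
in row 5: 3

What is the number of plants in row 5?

3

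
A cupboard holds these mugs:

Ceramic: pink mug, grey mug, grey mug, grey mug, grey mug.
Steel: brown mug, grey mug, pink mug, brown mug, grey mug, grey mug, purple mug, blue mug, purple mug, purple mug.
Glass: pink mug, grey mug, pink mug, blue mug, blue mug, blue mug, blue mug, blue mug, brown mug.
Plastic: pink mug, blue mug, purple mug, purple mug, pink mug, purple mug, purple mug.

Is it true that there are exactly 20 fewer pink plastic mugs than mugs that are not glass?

|pink plastic mugs| = 2.
|mugs that are not glass| = 22.
The claim requires 22 − 2 (= 20) to equal 20, which holds.

True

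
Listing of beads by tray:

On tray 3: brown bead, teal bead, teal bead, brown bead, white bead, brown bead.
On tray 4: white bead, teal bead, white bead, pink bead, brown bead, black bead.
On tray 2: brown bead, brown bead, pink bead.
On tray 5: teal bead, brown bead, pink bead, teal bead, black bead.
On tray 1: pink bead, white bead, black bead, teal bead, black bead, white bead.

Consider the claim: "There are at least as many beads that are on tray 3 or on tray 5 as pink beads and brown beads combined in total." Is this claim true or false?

True

There are 11 beads on tray 3 or on tray 5.
pink beads: 4; brown beads: 7; combined: 4 + 7 = 11.
The claim requires 11 ≥ 11, which holds.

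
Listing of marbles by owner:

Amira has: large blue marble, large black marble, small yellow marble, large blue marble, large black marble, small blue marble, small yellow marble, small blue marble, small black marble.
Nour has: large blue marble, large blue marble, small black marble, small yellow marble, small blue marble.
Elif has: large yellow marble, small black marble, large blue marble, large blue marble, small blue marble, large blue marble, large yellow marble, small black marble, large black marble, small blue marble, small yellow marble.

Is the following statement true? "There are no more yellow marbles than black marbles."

|yellow marbles| = 6.
|black marbles| = 7.
The claim requires 6 ≤ 7, which holds.

True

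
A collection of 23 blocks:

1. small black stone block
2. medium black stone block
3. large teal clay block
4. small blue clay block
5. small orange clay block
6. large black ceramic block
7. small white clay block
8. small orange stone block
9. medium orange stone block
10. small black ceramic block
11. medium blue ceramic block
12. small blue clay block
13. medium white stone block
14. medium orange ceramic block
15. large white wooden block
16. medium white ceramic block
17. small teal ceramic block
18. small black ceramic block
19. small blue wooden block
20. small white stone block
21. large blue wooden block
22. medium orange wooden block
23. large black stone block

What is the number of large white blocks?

1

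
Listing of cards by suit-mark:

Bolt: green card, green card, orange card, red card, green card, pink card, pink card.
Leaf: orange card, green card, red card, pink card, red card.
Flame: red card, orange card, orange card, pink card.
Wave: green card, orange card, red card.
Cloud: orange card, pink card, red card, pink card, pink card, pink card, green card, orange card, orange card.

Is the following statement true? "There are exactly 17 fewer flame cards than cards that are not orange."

There are 4 flame cards.
There are 20 cards that are not orange.
The claim requires 20 − 4 (= 16) to equal 17, which does not hold.

False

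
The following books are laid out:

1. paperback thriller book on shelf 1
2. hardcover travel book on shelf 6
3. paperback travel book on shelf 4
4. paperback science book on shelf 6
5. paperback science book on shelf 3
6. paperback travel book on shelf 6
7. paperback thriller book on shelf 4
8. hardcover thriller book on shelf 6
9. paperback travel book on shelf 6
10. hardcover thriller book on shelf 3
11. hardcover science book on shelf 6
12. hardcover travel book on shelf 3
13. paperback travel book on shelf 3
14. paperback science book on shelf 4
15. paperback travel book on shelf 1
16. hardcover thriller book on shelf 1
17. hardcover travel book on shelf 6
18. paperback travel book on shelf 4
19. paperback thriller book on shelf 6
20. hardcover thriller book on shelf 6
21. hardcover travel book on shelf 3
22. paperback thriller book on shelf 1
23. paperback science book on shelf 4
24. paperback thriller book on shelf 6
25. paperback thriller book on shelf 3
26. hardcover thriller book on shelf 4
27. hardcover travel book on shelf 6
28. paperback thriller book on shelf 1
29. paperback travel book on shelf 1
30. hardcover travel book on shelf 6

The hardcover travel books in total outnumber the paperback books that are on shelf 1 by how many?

hardcover travel books: 6.
paperback books on shelf 1: 5.
6 − 5 = 1.

1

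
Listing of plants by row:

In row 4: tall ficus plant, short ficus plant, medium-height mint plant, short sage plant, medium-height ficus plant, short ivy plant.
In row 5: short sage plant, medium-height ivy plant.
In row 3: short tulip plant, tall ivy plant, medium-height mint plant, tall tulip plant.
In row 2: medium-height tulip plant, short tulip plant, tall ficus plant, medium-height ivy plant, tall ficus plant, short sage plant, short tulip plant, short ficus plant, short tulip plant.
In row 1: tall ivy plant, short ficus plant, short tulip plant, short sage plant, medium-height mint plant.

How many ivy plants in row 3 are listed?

1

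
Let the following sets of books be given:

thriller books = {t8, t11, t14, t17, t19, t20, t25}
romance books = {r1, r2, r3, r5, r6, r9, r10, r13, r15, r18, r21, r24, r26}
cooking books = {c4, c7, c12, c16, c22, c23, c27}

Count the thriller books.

7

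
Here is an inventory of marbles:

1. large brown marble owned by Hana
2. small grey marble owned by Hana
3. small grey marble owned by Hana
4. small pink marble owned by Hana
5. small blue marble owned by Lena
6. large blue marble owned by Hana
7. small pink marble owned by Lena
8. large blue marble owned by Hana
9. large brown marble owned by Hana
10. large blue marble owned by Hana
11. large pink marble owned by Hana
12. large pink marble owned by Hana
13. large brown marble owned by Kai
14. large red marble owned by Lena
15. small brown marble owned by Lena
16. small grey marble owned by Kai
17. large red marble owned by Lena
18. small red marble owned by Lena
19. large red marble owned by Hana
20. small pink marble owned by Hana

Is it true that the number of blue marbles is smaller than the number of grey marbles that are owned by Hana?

False

blue marbles: 4.
grey marbles owned by Hana: 2.
The claim requires 4 < 2, which does not hold.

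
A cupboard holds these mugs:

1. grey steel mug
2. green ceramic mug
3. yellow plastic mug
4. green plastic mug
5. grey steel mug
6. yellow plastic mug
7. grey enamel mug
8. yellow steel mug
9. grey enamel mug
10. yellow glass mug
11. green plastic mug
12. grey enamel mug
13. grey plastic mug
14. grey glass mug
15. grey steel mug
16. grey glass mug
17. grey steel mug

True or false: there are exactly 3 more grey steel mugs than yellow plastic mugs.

grey steel mugs: 4.
yellow plastic mugs: 2.
The claim requires 4 − 2 (= 2) to equal 3, which does not hold.

False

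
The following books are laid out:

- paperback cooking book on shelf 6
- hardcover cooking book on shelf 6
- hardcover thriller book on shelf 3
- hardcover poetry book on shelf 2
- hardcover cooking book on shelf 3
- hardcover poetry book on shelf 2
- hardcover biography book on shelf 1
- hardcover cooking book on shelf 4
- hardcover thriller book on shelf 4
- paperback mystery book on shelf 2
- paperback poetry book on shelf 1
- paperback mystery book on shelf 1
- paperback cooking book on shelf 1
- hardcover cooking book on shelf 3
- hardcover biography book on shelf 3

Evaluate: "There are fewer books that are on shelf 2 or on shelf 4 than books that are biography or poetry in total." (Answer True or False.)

False

books on shelf 2 or on shelf 4: 5.
books that are biography or poetry: 5.
The claim requires 5 < 5, which does not hold.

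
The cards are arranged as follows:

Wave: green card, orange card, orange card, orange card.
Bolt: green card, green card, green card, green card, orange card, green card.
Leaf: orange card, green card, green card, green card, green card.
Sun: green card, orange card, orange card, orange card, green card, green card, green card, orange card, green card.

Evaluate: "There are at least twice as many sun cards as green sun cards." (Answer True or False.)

False

sun cards: 9.
green sun cards: 5.
The claim requires 9 ≥ 2 × 5 = 10, which does not hold.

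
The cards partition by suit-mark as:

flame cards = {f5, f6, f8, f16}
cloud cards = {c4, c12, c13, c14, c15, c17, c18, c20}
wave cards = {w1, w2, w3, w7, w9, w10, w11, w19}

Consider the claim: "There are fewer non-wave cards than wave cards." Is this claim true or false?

non-wave cards: 12.
wave cards: 8.
The claim requires 12 < 8, which does not hold.

False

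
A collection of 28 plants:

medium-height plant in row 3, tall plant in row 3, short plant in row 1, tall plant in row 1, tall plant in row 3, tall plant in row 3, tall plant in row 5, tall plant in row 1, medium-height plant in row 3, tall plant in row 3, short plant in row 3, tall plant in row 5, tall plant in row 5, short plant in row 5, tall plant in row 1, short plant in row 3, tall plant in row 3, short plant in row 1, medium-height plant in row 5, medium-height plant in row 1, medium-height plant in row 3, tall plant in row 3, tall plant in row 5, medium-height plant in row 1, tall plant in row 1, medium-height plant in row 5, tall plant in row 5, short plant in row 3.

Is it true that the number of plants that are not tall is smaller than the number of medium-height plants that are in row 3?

False

There are 13 plants that are not tall.
There are 3 medium-height plants in row 3.
The claim requires 13 < 3, which does not hold.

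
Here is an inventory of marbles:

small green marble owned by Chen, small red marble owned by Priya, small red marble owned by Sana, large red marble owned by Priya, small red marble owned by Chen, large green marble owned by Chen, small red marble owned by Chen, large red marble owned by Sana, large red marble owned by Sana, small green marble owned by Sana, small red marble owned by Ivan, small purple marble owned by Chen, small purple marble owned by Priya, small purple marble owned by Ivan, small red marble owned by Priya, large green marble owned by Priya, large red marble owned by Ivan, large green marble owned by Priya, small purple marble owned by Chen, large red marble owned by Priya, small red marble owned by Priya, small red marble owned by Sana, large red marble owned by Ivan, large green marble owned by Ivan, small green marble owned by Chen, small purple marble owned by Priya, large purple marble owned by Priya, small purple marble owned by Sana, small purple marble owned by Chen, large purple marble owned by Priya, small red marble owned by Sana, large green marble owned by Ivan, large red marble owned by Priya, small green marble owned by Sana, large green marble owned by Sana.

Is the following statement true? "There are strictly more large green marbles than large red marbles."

|large green marbles| = 6.
|large red marbles| = 7.
The claim requires 6 > 7, which does not hold.

False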